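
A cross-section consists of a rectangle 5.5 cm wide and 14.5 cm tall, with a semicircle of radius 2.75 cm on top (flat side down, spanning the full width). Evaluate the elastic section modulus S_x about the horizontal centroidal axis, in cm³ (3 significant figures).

S_x ≈ 240 cm³

Treat the section as a set of non-overlapping primitives; coordinates are from the bounding-box lower-left.
Rectangular body: 5.5 × 14.5, A = 79.75 cm², y = 7.25 cm, Ī = 1397.3 cm⁴.
Semicircular cap: semicircle r = 2.75, A = 11.879 cm², y = 15.667 cm, Ī = 6.2772 cm⁴.
Centroid: ȳ = ΣA·y / ΣA = 8.3412 cm.
Transfer each piece to the horizontal centroidal axis using Ī + A·d² with d = y − 8.3412:
  rectangular body: d = -1.0912 cm → contributes +1492.3 cm⁴
  semicircular cap: d = 7.3259 cm → contributes +643.82 cm⁴
Total I = 2136.1 cm⁴.
Extreme fibre distance c = 8.9088 cm; S = I/c = 239.77 cm³.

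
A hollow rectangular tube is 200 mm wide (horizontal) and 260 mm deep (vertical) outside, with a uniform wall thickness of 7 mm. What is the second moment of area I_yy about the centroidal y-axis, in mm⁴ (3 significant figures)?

Split into non-overlapping primitives; take the origin at the lower-left of the bounding box.
Outer rectangle: 200 × 260, A = 52 000 mm², x = 100 mm, Ī = 173 333 333 mm⁴.
Inner void (subtracted): 186 × 246, A = 45 756 mm², x = 100 mm, Ī = 131 914 548 mm⁴.
By symmetry the centroid is at mid-width, x̄ = 100 mm.
All pieces are centred on the centroidal y-axis, so I = ΣĪ (holes subtracted) = 41 418 785 mm⁴.

I_yy ≈ 4.14 × 10⁷ mm⁴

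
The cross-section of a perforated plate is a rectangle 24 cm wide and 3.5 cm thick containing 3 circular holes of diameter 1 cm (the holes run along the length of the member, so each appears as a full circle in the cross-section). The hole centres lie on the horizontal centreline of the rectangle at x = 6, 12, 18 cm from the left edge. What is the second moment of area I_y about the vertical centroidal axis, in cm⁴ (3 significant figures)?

Break the section into simple shapes (no overlaps), measuring from the bottom-left corner of the bounding box.
Plate: 24 × 3.5, A = 84 cm², x = 12 cm, Ī = 4 032 cm⁴.
Hole 1 (subtracted): ⌀1, A = 0.7854 cm², x = 6 cm, Ī = 0.049087 cm⁴.
Hole 2 (subtracted): ⌀1, A = 0.7854 cm², x = 12 cm, Ī = 0.049087 cm⁴.
Hole 3 (subtracted): ⌀1, A = 0.7854 cm², x = 18 cm, Ī = 0.049087 cm⁴.
By symmetry the centroid is at mid-width, x̄ = 12 cm.
Transfer each piece to the vertical centroidal axis using Ī + A·d² with d = x − 12:
  plate: d = 0 cm → contributes +4 032 cm⁴
  hole 1: d = -6 cm → contributes −28.323 cm⁴
  hole 2: d = 0 cm → contributes −0.049087 cm⁴
  hole 3: d = 6 cm → contributes −28.323 cm⁴
Total I = 3975.3 cm⁴.

I_y ≈ 3980 cm⁴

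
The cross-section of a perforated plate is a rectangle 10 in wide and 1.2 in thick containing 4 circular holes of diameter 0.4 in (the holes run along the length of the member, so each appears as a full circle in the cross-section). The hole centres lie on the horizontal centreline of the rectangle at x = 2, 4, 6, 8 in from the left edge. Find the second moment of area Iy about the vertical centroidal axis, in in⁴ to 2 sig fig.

Iy ≈ 97 in⁴

Break the section into simple shapes (no overlaps), measuring from the bottom-left corner of the bounding box.
Plate: 10 × 1.2, A = 12 in², x = 5 in, Ī = 100 in⁴.
Hole 1 (subtracted): ⌀0.4, A = 0.1257 in², x = 2 in, Ī = 0.001257 in⁴.
Hole 2 (subtracted): ⌀0.4, A = 0.1257 in², x = 4 in, Ī = 0.001257 in⁴.
Hole 3 (subtracted): ⌀0.4, A = 0.1257 in², x = 6 in, Ī = 0.001257 in⁴.
Hole 4 (subtracted): ⌀0.4, A = 0.1257 in², x = 8 in, Ī = 0.001257 in⁴.
By symmetry the centroid is at mid-width, x̄ = 5 in.
Transfer each piece to the vertical centroidal axis using Ī + A·d² with d = x − 5:
  plate: d = 0 in → contributes +100 in⁴
  hole 1: d = -3 in → contributes −1.132 in⁴
  hole 2: d = -1 in → contributes −0.1269 in⁴
  hole 3: d = 1 in → contributes −0.1269 in⁴
  hole 4: d = 3 in → contributes −1.132 in⁴
Total I = 97.48 in⁴.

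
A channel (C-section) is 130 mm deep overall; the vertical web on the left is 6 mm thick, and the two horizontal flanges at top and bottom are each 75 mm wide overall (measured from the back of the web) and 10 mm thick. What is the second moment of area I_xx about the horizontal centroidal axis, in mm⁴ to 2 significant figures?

Decompose the section into non-overlapping parts with the origin at the bottom-left of its bounding rectangle.
Web: 6 × 130, A = 780 mm², y = 65 mm, Ī = 1 098 500 mm⁴.
Top flange (beyond web): 69 × 10, A = 690 mm², y = 125 mm, Ī = 5 750 mm⁴.
Bottom flange (beyond web): 69 × 10, A = 690 mm², y = 5 mm, Ī = 5 750 mm⁴.
By symmetry the centroid is at mid-height, ȳ = 65 mm.
Transfer each piece to the horizontal centroidal axis using Ī + A·d² with d = y − 65:
  web: d = 0 mm → contributes +1 098 500 mm⁴
  top flange (beyond web): d = 60 mm → contributes +2 489 750 mm⁴
  bottom flange (beyond web): d = -60 mm → contributes +2 489 750 mm⁴
Total I = 6 078 000 mm⁴.

I_xx ≈ 6.1 × 10⁶ mm⁴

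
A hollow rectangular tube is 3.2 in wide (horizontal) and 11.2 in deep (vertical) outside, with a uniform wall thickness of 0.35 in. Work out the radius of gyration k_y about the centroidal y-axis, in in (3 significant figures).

Split into non-overlapping primitives; take the origin at the lower-left of the bounding box.
Outer rectangle: 3.2 × 11.2, A = 35.84 in², x = 1.6 in, Ī = 30.583 in⁴.
Inner void (subtracted): 2.5 × 10.5, A = 26.25 in², x = 1.6 in, Ī = 13.672 in⁴.
By symmetry the centroid is at mid-width, x̄ = 1.6 in.
All pieces are centred on the centroidal y-axis, so I = ΣĪ (holes subtracted) = 16.912 in⁴.
Radius of gyration: k = √(I/A) = √(16.912 / 9.59) = 1.328 in.

k_y ≈ 1.33 in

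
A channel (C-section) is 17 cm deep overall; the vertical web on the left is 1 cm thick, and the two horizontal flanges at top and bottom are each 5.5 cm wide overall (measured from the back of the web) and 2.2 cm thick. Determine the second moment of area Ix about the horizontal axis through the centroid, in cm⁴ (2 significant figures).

Ix ≈ 1500 cm⁴

Break the section into simple shapes (no overlaps), measuring from the bottom-left corner of the bounding box.
Web: 1 × 17, A = 17 cm², y = 8.5 cm, Ī = 409.4 cm⁴.
Top flange (beyond web): 4.5 × 2.2, A = 9.9 cm², y = 15.9 cm, Ī = 3.993 cm⁴.
Bottom flange (beyond web): 4.5 × 2.2, A = 9.9 cm², y = 1.1 cm, Ī = 3.993 cm⁴.
By symmetry the centroid is at mid-height, ȳ = 8.5 cm.
Transfer each piece to the horizontal axis through the centroid using Ī + A·d² with d = y − 8.5:
  web: d = 0 cm → contributes +409.4 cm⁴
  top flange (beyond web): d = 7.4 cm → contributes +546.1 cm⁴
  bottom flange (beyond web): d = -7.4 cm → contributes +546.1 cm⁴
Total I = 1 502 cm⁴.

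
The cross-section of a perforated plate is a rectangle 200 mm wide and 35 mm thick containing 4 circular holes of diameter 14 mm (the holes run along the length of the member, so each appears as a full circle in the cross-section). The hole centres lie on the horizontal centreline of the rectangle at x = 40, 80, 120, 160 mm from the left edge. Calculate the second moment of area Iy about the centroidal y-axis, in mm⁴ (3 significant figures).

Treat the section as a set of non-overlapping primitives; coordinates are from the bounding-box lower-left.
Plate: 200 × 35, A = 7 000 mm², x = 100 mm, Ī = 23 333 333 mm⁴.
Hole 1 (subtracted): ⌀14, A = 153.94 mm², x = 40 mm, Ī = 1885.7 mm⁴.
Hole 2 (subtracted): ⌀14, A = 153.94 mm², x = 80 mm, Ī = 1885.7 mm⁴.
Hole 3 (subtracted): ⌀14, A = 153.94 mm², x = 120 mm, Ī = 1885.7 mm⁴.
Hole 4 (subtracted): ⌀14, A = 153.94 mm², x = 160 mm, Ī = 1885.7 mm⁴.
By symmetry the centroid is at mid-width, x̄ = 100 mm.
Transfer each piece to the centroidal y-axis using Ī + A·d² with d = x − 100:
  plate: d = 0 mm → contributes +23 333 333 mm⁴
  hole 1: d = -60 mm → contributes −556 063 mm⁴
  hole 2: d = -20 mm → contributes −63 461 mm⁴
  hole 3: d = 20 mm → contributes −63 461 mm⁴
  hole 4: d = 60 mm → contributes −556 063 mm⁴
Total I = 22 094 286 mm⁴.

Iy ≈ 2.21 × 10⁷ mm⁴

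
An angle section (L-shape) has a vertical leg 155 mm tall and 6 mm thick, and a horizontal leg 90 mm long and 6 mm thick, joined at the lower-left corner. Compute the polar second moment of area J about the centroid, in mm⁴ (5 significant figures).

J ≈ 4.6387 × 10⁶ mm⁴

Decompose the section into non-overlapping parts with the origin at the bottom-left of its bounding rectangle.
Vertical leg: 6 × 155, A = 930 mm², y = 77.5 mm, Ī = 1 861 938 mm⁴.
Horizontal leg (remainder): 84 × 6, A = 504 mm², y = 3 mm, Ī = 1 512 mm⁴.
Centroid: ȳ = ΣA·y / ΣA = 51.3159 mm.
Transfer each piece to the centroidal x-axis using Ī + A·d² with d = y − 51.3159:
  vertical leg: d = 26.1841 mm → contributes +2 499 552 mm⁴
  horizontal leg (remainder): d = -48.3159 mm → contributes +1 178 063 mm⁴
Total I = 3 677 615 mm⁴.
For the y-axis: x̄ = 18.8159 mm.
Repeating about the centroidal y-axis gives I_y = 961037.4 mm⁴.
Polar second moment: J = I_x + I_y = 4 638 652 mm⁴.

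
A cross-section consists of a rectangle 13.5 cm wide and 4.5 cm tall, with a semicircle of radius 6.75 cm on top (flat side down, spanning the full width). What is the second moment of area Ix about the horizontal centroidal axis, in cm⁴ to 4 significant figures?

Ix ≈ 1190 cm⁴

Split into non-overlapping primitives; take the origin at the lower-left of the bounding box.
Rectangular body: 13.5 × 4.5, A = 60.75 cm², y = 2.25 cm, Ī = 102.516 cm⁴.
Semicircular cap: semicircle r = 6.75, A = 71.5694 cm², y = 7.36479 cm, Ī = 227.849 cm⁴.
Centroid: ȳ = ΣA·y / ΣA = 5.01651 cm.
Transfer each piece to the horizontal centroidal axis using Ī + A·d² with d = y − 5.01651:
  rectangular body: d = -2.76651 cm → contributes +567.469 cm⁴
  semicircular cap: d = 2.34828 cm → contributes +622.514 cm⁴
Total I = 1189.98 cm⁴.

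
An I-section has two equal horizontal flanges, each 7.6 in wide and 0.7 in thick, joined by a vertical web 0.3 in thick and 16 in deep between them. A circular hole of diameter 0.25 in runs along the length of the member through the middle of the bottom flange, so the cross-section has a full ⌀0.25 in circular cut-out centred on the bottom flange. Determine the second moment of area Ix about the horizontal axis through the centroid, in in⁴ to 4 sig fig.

Split into non-overlapping primitives; take the origin at the lower-left of the bounding box.
Bottom flange: 7.6 × 0.7, A = 5.32 in², y = 0.35 in, Ī = 0.217233 in⁴.
Web: 0.3 × 16, A = 4.8 in², y = 8.7 in, Ī = 102.4 in⁴.
Top flange: 7.6 × 0.7, A = 5.32 in², y = 17.05 in, Ī = 0.217233 in⁴.
Hole (subtracted): ⌀0.25, A = 0.0490874 in², y = 0.35 in, Ī = 0.000191748 in⁴.
Centroid: ȳ = ΣA·y / ΣA = 8.72663 in.
Transfer each piece to the horizontal axis through the centroid using Ī + A·d² with d = y − 8.72663:
  bottom flange: d = -8.37663 in → contributes +373.511 in⁴
  web: d = -0.0266313 in → contributes +102.403 in⁴
  top flange: d = 8.32337 in → contributes +368.779 in⁴
  hole: d = -8.37663 in → contributes −3.44455 in⁴
Total I = 841.248 in⁴.

Ix ≈ 841.2 in⁴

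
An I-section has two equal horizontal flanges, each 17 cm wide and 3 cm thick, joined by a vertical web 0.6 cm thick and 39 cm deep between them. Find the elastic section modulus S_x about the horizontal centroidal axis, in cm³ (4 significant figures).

Treat the section as a set of non-overlapping primitives; coordinates are from the bounding-box lower-left.
Bottom flange: 17 × 3, A = 51 cm², y = 1.5 cm, Ī = 38.25 cm⁴.
Web: 0.6 × 39, A = 23.4 cm², y = 22.5 cm, Ī = 2965.95 cm⁴.
Top flange: 17 × 3, A = 51 cm², y = 43.5 cm, Ī = 38.25 cm⁴.
By symmetry the centroid is at mid-height, ȳ = 22.5 cm.
Transfer each piece to the horizontal centroidal axis using Ī + A·d² with d = y − 22.5:
  bottom flange: d = -21 cm → contributes +22529.3 cm⁴
  web: d = 0 cm → contributes +2965.95 cm⁴
  top flange: d = 21 cm → contributes +22529.3 cm⁴
Total I = 48024.5 cm⁴.
Extreme fibre distance c = 22.5 cm; S = I/c = 2134.42 cm³.

S_x ≈ 2134 cm³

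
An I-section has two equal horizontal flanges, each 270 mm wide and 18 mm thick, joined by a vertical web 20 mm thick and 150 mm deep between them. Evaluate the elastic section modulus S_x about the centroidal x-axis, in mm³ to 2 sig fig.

Treat the section as a set of non-overlapping primitives; coordinates are from the bounding-box lower-left.
Bottom flange: 270 × 18, A = 4 860 mm², y = 9 mm, Ī = 131 220 mm⁴.
Web: 20 × 150, A = 3 000 mm², y = 93 mm, Ī = 5 625 000 mm⁴.
Top flange: 270 × 18, A = 4 860 mm², y = 177 mm, Ī = 131 220 mm⁴.
By symmetry the centroid is at mid-height, ȳ = 93 mm.
Transfer each piece to the centroidal x-axis using Ī + A·d² with d = y − 93:
  bottom flange: d = -84 mm → contributes +34 423 380 mm⁴
  web: d = 0 mm → contributes +5 625 000 mm⁴
  top flange: d = 84 mm → contributes +34 423 380 mm⁴
Total I = 74 471 760 mm⁴.
Extreme fibre distance c = 93 mm; S = I/c = 800 772 mm³.

S_x ≈ 8.0 × 10⁵ mm³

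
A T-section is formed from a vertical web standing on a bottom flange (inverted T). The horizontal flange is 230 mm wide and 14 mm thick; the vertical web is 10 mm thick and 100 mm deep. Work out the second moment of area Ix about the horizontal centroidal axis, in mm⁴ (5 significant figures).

Ix ≈ 3.3650 × 10⁶ mm⁴

Decompose the section into non-overlapping parts with the origin at the bottom-left of its bounding rectangle.
Flange: 230 × 14, A = 3 220 mm², y = 7 mm, Ī = 52593.33 mm⁴.
Web: 10 × 100, A = 1 000 mm², y = 64 mm, Ī = 833333.3 mm⁴.
Centroid: ȳ = ΣA·y / ΣA = 20.50711 mm.
Transfer each piece to the horizontal centroidal axis using Ī + A·d² with d = y − 20.50711:
  flange: d = -13.50711 mm → contributes +640056.6 mm⁴
  web: d = 43.49289 mm → contributes +2 724 965 mm⁴
Total I = 3 365 021 mm⁴.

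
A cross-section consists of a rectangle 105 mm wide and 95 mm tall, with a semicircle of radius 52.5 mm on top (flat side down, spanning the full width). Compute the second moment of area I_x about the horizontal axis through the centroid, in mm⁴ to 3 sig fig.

Split into non-overlapping primitives; take the origin at the lower-left of the bounding box.
Rectangular body: 105 × 95, A = 9 975 mm², y = 47.5 mm, Ī = 7 502 031 mm⁴.
Semicircular cap: semicircle r = 52.5, A = 4329.5 mm², y = 117.28 mm, Ī = 833 814 mm⁴.
Centroid: ȳ = ΣA·y / ΣA = 68.621 mm.
Transfer each piece to the horizontal axis through the centroid using Ī + A·d² with d = y − 68.621:
  rectangular body: d = -21.121 mm → contributes +11 951 694 mm⁴
  semicircular cap: d = 48.661 mm → contributes +11 085 646 mm⁴
Total I = 23 037 340 mm⁴.

I_x ≈ 2.30 × 10⁷ mm⁴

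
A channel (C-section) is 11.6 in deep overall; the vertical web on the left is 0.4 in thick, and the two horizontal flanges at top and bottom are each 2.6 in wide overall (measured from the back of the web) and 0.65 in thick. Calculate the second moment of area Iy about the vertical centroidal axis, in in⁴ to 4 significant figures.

Iy ≈ 4.206 in⁴

Split into non-overlapping primitives; take the origin at the lower-left of the bounding box.
Web: 0.4 × 11.6, A = 4.64 in², x = 0.2 in, Ī = 0.0618667 in⁴.
Top flange (beyond web): 2.2 × 0.65, A = 1.43 in², x = 1.5 in, Ī = 0.576767 in⁴.
Bottom flange (beyond web): 2.2 × 0.65, A = 1.43 in², x = 1.5 in, Ī = 0.576767 in⁴.
Centroid: x̄ = ΣA·x / ΣA = 0.695733 in.
Transfer each piece to the vertical centroidal axis using Ī + A·d² with d = x − 0.695733:
  web: d = -0.495733 in → contributes +1.20215 in⁴
  top flange (beyond web): d = 0.804267 in → contributes +1.50175 in⁴
  bottom flange (beyond web): d = 0.804267 in → contributes +1.50175 in⁴
Total I = 4.20566 in⁴.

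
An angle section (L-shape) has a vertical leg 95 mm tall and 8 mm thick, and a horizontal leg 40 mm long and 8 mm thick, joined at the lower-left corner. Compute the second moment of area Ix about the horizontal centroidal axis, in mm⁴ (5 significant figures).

Split into non-overlapping primitives; take the origin at the lower-left of the bounding box.
Vertical leg: 8 × 95, A = 760 mm², y = 47.5 mm, Ī = 571583.3 mm⁴.
Horizontal leg (remainder): 32 × 8, A = 256 mm², y = 4 mm, Ī = 1365.333 mm⁴.
Centroid: ȳ = ΣA·y / ΣA = 36.53937 mm.
Transfer each piece to the horizontal centroidal axis using Ī + A·d² with d = y − 36.53937:
  vertical leg: d = 10.96063 mm → contributes +662886.2 mm⁴
  horizontal leg (remainder): d = -32.53937 mm → contributes +272420.8 mm⁴
Total I = 935307.1 mm⁴.

Ix ≈ 9.3531 × 10⁵ mm⁴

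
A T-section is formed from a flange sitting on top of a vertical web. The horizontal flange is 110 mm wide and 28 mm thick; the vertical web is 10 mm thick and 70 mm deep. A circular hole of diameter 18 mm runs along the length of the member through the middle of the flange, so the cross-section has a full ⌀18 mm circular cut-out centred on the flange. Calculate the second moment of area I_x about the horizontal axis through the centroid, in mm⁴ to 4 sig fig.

I_x ≈ 1.829 × 10⁶ mm⁴

Break the section into simple shapes (no overlaps), measuring from the bottom-left corner of the bounding box.
Flange: 110 × 28, A = 3 080 mm², y = 84 mm, Ī = 201 227 mm⁴.
Web: 10 × 70, A = 700 mm², y = 35 mm, Ī = 285 833 mm⁴.
Hole (subtracted): ⌀18, A = 254.469 mm², y = 84 mm, Ī = 5 153 mm⁴.
Centroid: ȳ = ΣA·y / ΣA = 74.271 mm.
Transfer each piece to the horizontal axis through the centroid using Ī + A·d² with d = y − 74.271:
  flange: d = 9.72903 mm → contributes +492 761 mm⁴
  web: d = -39.271 mm → contributes +1 365 380 mm⁴
  hole: d = 9.72903 mm → contributes −29239.5 mm⁴
Total I = 1 828 901 mm⁴.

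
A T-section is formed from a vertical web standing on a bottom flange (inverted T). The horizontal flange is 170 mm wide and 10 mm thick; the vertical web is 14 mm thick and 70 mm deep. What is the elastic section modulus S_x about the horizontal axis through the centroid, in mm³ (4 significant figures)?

S_x ≈ 2.334 × 10⁴ mm³

Treat the section as a set of non-overlapping primitives; coordinates are from the bounding-box lower-left.
Flange: 170 × 10, A = 1 700 mm², y = 5 mm, Ī = 14166.7 mm⁴.
Web: 14 × 70, A = 980 mm², y = 45 mm, Ī = 400 167 mm⁴.
Centroid: ȳ = ΣA·y / ΣA = 19.6269 mm.
Transfer each piece to the horizontal axis through the centroid using Ī + A·d² with d = y − 19.6269:
  flange: d = -14.6269 mm → contributes +377 874 mm⁴
  web: d = 25.3731 mm → contributes +1 031 087 mm⁴
Total I = 1 408 960 mm⁴.
Extreme fibre distance c = 60.3731 mm; S = I/c = 23337.5 mm³.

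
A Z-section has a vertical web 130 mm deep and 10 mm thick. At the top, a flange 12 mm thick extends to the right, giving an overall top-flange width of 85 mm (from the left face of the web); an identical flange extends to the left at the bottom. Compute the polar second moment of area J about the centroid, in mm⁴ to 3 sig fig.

J ≈ 1.22 × 10⁷ mm⁴

Treat the section as a set of non-overlapping primitives; coordinates are from the bounding-box lower-left.
Web: 10 × 130, A = 1 300 mm², y = 65 mm, Ī = 1 830 833 mm⁴.
Top flange (beyond web): 75 × 12, A = 900 mm², y = 124 mm, Ī = 10 800 mm⁴.
Bottom flange (beyond web): 75 × 12, A = 900 mm², y = 6 mm, Ī = 10 800 mm⁴.
Centroid: ȳ = ΣA·y / ΣA = 65 mm.
Transfer each piece to the centroidal x-axis using Ī + A·d² with d = y − 65:
  web: d = 0 mm → contributes +1 830 833 mm⁴
  top flange (beyond web): d = 59 mm → contributes +3 143 700 mm⁴
  bottom flange (beyond web): d = -59 mm → contributes +3 143 700 mm⁴
Total I = 8 118 233 mm⁴.
For the y-axis: x̄ = 80 mm.
Repeating about the centroidal y-axis gives I_y = 4 105 833 mm⁴.
Polar second moment: J = I_x + I_y = 12 224 067 mm⁴.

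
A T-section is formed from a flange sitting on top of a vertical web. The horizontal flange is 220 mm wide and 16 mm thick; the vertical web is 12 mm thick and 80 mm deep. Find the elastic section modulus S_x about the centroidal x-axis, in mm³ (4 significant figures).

Break the section into simple shapes (no overlaps), measuring from the bottom-left corner of the bounding box.
Flange: 220 × 16, A = 3 520 mm², y = 88 mm, Ī = 75093.3 mm⁴.
Web: 12 × 80, A = 960 mm², y = 40 mm, Ī = 512 000 mm⁴.
Centroid: ȳ = ΣA·y / ΣA = 77.7143 mm.
Transfer each piece to the centroidal x-axis using Ī + A·d² with d = y − 77.7143:
  flange: d = 10.2857 mm → contributes +447 495 mm⁴
  web: d = -37.7143 mm → contributes +1 877 473 mm⁴
Total I = 2 324 968 mm⁴.
Extreme fibre distance c = 77.7143 mm; S = I/c = 29916.9 mm³.

S_x ≈ 2.992 × 10⁴ mm³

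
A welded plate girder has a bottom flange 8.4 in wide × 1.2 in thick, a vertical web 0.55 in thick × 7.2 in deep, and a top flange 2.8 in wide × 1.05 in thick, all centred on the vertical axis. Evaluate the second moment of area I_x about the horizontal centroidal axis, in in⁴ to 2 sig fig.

Break the section into simple shapes (no overlaps), measuring from the bottom-left corner of the bounding box.
Bottom plate: 8.4 × 1.2, A = 10.08 in², y = 0.6 in, Ī = 1.21 in⁴.
Web plate: 0.55 × 7.2, A = 3.96 in², y = 4.8 in, Ī = 17.11 in⁴.
Top plate: 2.8 × 1.05, A = 2.94 in², y = 8.925 in, Ī = 0.2701 in⁴.
Centroid: ȳ = ΣA·y / ΣA = 3.021 in.
Transfer each piece to the horizontal centroidal axis using Ī + A·d² with d = y − 3.021:
  bottom plate: d = -2.421 in → contributes +60.29 in⁴
  web plate: d = 1.779 in → contributes +29.64 in⁴
  top plate: d = 5.904 in → contributes +102.8 in⁴
Total I = 192.7 in⁴.

I_x ≈ 190 in⁴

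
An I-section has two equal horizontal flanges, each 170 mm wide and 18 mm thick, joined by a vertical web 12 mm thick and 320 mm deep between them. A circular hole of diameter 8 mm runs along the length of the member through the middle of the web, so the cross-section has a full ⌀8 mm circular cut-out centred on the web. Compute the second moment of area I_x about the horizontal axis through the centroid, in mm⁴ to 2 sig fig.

Treat the section as a set of non-overlapping primitives; coordinates are from the bounding-box lower-left.
Bottom flange: 170 × 18, A = 3 060 mm², y = 9 mm, Ī = 82 620 mm⁴.
Web: 12 × 320, A = 3 840 mm², y = 178 mm, Ī = 32 768 000 mm⁴.
Top flange: 170 × 18, A = 3 060 mm², y = 347 mm, Ī = 82 620 mm⁴.
Hole (subtracted): ⌀8, A = 50.27 mm², y = 178 mm, Ī = 201.1 mm⁴.
By symmetry the centroid is at mid-height, ȳ = 178 mm.
Transfer each piece to the horizontal axis through the centroid using Ī + A·d² with d = y − 178:
  bottom flange: d = -169 mm → contributes +87 479 280 mm⁴
  web: d = 0 mm → contributes +32 768 000 mm⁴
  top flange: d = 169 mm → contributes +87 479 280 mm⁴
  hole: d = 0 mm → contributes −201.1 mm⁴
Total I = 207 726 359 mm⁴.

I_x ≈ 2.1 × 10⁸ mm⁴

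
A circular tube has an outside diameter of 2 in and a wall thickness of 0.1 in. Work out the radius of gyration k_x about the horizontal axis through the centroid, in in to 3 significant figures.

k_x ≈ 0.673 in

Treat the section as a set of non-overlapping primitives; coordinates are from the bounding-box lower-left.
Outer circle: ⌀2, A = 3.1416 in², y = 1 in, Ī = 0.7854 in⁴.
Bore (subtracted): ⌀1.8, A = 2.5447 in², y = 1 in, Ī = 0.5153 in⁴.
By symmetry the centroid is at mid-height, ȳ = 1 in.
All pieces are centred on the horizontal axis through the centroid, so I = ΣĪ (holes subtracted) = 0.2701 in⁴.
Radius of gyration: k = √(I/A) = √(0.2701 / 0.5969) = 0.67268 in.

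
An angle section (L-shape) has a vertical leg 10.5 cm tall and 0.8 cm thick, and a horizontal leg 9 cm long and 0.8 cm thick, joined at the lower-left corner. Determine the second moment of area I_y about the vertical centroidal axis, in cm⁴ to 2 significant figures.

I_y ≈ 110 cm⁴

Break the section into simple shapes (no overlaps), measuring from the bottom-left corner of the bounding box.
Vertical leg: 0.8 × 10.5, A = 8.4 cm², x = 0.4 cm, Ī = 0.448 cm⁴.
Horizontal leg (remainder): 8.2 × 0.8, A = 6.56 cm², x = 4.9 cm, Ī = 36.76 cm⁴.
Centroid: x̄ = ΣA·x / ΣA = 2.373 cm.
Transfer each piece to the vertical centroidal axis using Ī + A·d² with d = x − 2.373:
  vertical leg: d = -1.973 cm → contributes +33.16 cm⁴
  horizontal leg (remainder): d = 2.527 cm → contributes +78.64 cm⁴
Total I = 111.8 cm⁴.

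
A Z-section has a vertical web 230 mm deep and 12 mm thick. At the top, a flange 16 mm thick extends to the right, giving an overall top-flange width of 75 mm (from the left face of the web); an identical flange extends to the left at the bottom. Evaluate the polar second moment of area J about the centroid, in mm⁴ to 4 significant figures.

J ≈ 3.883 × 10⁷ mm⁴

Break the section into simple shapes (no overlaps), measuring from the bottom-left corner of the bounding box.
Web: 12 × 230, A = 2 760 mm², y = 115 mm, Ī = 12 167 000 mm⁴.
Top flange (beyond web): 63 × 16, A = 1 008 mm², y = 222 mm, Ī = 21 504 mm⁴.
Bottom flange (beyond web): 63 × 16, A = 1 008 mm², y = 8 mm, Ī = 21 504 mm⁴.
Centroid: ȳ = ΣA·y / ΣA = 115 mm.
Transfer each piece to the centroidal x-axis using Ī + A·d² with d = y − 115:
  web: d = 0 mm → contributes +12 167 000 mm⁴
  top flange (beyond web): d = 107 mm → contributes +11 562 096 mm⁴
  bottom flange (beyond web): d = -107 mm → contributes +11 562 096 mm⁴
Total I = 35 291 192 mm⁴.
For the y-axis: x̄ = 69 mm.
Repeating about the centroidal y-axis gives I_y = 3 534 912 mm⁴.
Polar second moment: J = I_x + I_y = 38 826 104 mm⁴.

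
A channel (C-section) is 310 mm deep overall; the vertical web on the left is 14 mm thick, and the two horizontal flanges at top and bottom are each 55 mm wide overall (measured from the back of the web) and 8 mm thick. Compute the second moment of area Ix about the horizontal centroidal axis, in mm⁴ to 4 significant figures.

Ix ≈ 4.972 × 10⁷ mm⁴

Decompose the section into non-overlapping parts with the origin at the bottom-left of its bounding rectangle.
Web: 14 × 310, A = 4 340 mm², y = 155 mm, Ī = 34 756 167 mm⁴.
Top flange (beyond web): 41 × 8, A = 328 mm², y = 306 mm, Ī = 1749.33 mm⁴.
Bottom flange (beyond web): 41 × 8, A = 328 mm², y = 4 mm, Ī = 1749.33 mm⁴.
By symmetry the centroid is at mid-height, ȳ = 155 mm.
Transfer each piece to the horizontal centroidal axis using Ī + A·d² with d = y − 155:
  web: d = 0 mm → contributes +34 756 167 mm⁴
  top flange (beyond web): d = 151 mm → contributes +7 480 477 mm⁴
  bottom flange (beyond web): d = -151 mm → contributes +7 480 477 mm⁴
Total I = 49 717 121 mm⁴.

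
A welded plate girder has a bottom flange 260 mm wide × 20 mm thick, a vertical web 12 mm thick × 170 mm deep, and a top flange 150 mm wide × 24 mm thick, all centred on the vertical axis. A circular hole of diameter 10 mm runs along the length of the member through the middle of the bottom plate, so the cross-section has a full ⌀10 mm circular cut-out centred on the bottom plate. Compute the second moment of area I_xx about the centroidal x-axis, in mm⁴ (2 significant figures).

Break the section into simple shapes (no overlaps), measuring from the bottom-left corner of the bounding box.
Bottom plate: 260 × 20, A = 5 200 mm², y = 10 mm, Ī = 173 333 mm⁴.
Web plate: 12 × 170, A = 2 040 mm², y = 105 mm, Ī = 4 913 000 mm⁴.
Top plate: 150 × 24, A = 3 600 mm², y = 202 mm, Ī = 172 800 mm⁴.
Hole (subtracted): ⌀10, A = 78.54 mm², y = 10 mm, Ī = 490.9 mm⁴.
Centroid: ȳ = ΣA·y / ΣA = 92.24 mm.
Transfer each piece to the centroidal x-axis using Ī + A·d² with d = y − 92.24:
  bottom plate: d = -82.24 mm → contributes +35 341 318 mm⁴
  web plate: d = 12.76 mm → contributes +5 245 257 mm⁴
  top plate: d = 109.8 mm → contributes +43 544 579 mm⁴
  hole: d = -82.24 mm → contributes −531 661 mm⁴
Total I = 83 599 492 mm⁴.

I_xx ≈ 8.4 × 10⁷ mm⁴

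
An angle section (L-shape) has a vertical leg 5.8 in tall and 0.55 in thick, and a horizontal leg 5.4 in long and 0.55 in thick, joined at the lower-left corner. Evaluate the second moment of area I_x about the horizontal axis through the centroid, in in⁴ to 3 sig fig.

Treat the section as a set of non-overlapping primitives; coordinates are from the bounding-box lower-left.
Vertical leg: 0.55 × 5.8, A = 3.19 in², y = 2.9 in, Ī = 8.9426 in⁴.
Horizontal leg (remainder): 4.85 × 0.55, A = 2.6675 in², y = 0.275 in, Ī = 0.067243 in⁴.
Centroid: ȳ = ΣA·y / ΣA = 1.7046 in.
Transfer each piece to the horizontal axis through the centroid using Ī + A·d² with d = y − 1.7046:
  vertical leg: d = 1.1954 in → contributes +13.501 in⁴
  horizontal leg (remainder): d = -1.4296 in → contributes +5.5188 in⁴
Total I = 19.02 in⁴.

I_x ≈ 19.0 in⁴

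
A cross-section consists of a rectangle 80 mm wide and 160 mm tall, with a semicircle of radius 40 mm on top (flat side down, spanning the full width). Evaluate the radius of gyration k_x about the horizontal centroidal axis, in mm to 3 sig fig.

Decompose the section into non-overlapping parts with the origin at the bottom-left of its bounding rectangle.
Rectangular body: 80 × 160, A = 12 800 mm², y = 80 mm, Ī = 27 306 667 mm⁴.
Semicircular cap: semicircle r = 40, A = 2513.3 mm², y = 176.98 mm, Ī = 280 978 mm⁴.
Centroid: ȳ = ΣA·y / ΣA = 95.916 mm.
Transfer each piece to the horizontal centroidal axis using Ī + A·d² with d = y − 95.916:
  rectangular body: d = -15.916 mm → contributes +30 549 218 mm⁴
  semicircular cap: d = 81.06 mm → contributes +16 795 155 mm⁴
Total I = 47 344 373 mm⁴.
Radius of gyration: k = √(I/A) = √(47 344 373 / 15 313) = 55.603 mm.

k_x ≈ 55.6 mm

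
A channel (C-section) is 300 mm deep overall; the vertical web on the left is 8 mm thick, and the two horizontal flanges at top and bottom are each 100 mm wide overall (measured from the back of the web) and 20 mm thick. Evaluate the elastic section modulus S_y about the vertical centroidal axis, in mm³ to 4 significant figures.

S_y ≈ 9.492 × 10⁴ mm³

Decompose the section into non-overlapping parts with the origin at the bottom-left of its bounding rectangle.
Web: 8 × 300, A = 2 400 mm², x = 4 mm, Ī = 12 800 mm⁴.
Top flange (beyond web): 92 × 20, A = 1 840 mm², x = 54 mm, Ī = 1 297 813 mm⁴.
Bottom flange (beyond web): 92 × 20, A = 1 840 mm², x = 54 mm, Ī = 1 297 813 mm⁴.
Centroid: x̄ = ΣA·x / ΣA = 34.2632 mm.
Transfer each piece to the vertical centroidal axis using Ī + A·d² with d = x − 34.2632:
  web: d = -30.2632 mm → contributes +2 210 861 mm⁴
  top flange (beyond web): d = 19.7368 mm → contributes +2 014 572 mm⁴
  bottom flange (beyond web): d = 19.7368 mm → contributes +2 014 572 mm⁴
Total I = 6 240 006 mm⁴.
Extreme fibre distance c = 65.7368 mm; S = I/c = 94 924 mm³.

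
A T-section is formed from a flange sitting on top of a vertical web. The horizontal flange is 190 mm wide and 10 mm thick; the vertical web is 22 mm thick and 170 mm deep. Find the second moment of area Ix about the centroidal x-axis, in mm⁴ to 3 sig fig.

Split into non-overlapping primitives; take the origin at the lower-left of the bounding box.
Flange: 190 × 10, A = 1 900 mm², y = 175 mm, Ī = 15 833 mm⁴.
Web: 22 × 170, A = 3 740 mm², y = 85 mm, Ī = 9 007 167 mm⁴.
Centroid: ȳ = ΣA·y / ΣA = 115.32 mm.
Transfer each piece to the centroidal x-axis using Ī + A·d² with d = y − 115.32:
  flange: d = 59.681 mm → contributes +6 783 261 mm⁴
  web: d = -30.319 mm → contributes +12 445 165 mm⁴
Total I = 19 228 426 mm⁴.

Ix ≈ 1.92 × 10⁷ mm⁴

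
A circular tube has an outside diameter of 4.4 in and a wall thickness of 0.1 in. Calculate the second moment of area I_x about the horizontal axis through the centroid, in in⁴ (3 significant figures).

Split into non-overlapping primitives; take the origin at the lower-left of the bounding box.
Outer circle: ⌀4.4, A = 15.205 in², y = 2.2 in, Ī = 18.398 in⁴.
Bore (subtracted): ⌀4.2, A = 13.854 in², y = 2.2 in, Ī = 15.275 in⁴.
By symmetry the centroid is at mid-height, ȳ = 2.2 in.
All pieces are centred on the horizontal axis through the centroid, so I = ΣĪ (holes subtracted) = 3.1239 in⁴.

I_x ≈ 3.12 in⁴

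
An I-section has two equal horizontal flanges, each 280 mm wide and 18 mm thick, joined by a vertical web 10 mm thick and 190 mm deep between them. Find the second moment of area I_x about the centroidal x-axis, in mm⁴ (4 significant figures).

I_x ≈ 1.150 × 10⁸ mm⁴

Decompose the section into non-overlapping parts with the origin at the bottom-left of its bounding rectangle.
Bottom flange: 280 × 18, A = 5 040 mm², y = 9 mm, Ī = 136 080 mm⁴.
Web: 10 × 190, A = 1 900 mm², y = 113 mm, Ī = 5 715 833 mm⁴.
Top flange: 280 × 18, A = 5 040 mm², y = 217 mm, Ī = 136 080 mm⁴.
By symmetry the centroid is at mid-height, ȳ = 113 mm.
Transfer each piece to the centroidal x-axis using Ī + A·d² with d = y − 113:
  bottom flange: d = -104 mm → contributes +54 648 720 mm⁴
  web: d = 0 mm → contributes +5 715 833 mm⁴
  top flange: d = 104 mm → contributes +54 648 720 mm⁴
Total I = 115 013 273 mm⁴.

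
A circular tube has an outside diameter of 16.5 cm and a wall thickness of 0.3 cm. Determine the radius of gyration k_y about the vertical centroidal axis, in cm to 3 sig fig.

Treat the section as a set of non-overlapping primitives; coordinates are from the bounding-box lower-left.
Outer circle: ⌀16.5, A = 213.82 cm², x = 8.25 cm, Ī = 3638.4 cm⁴.
Bore (subtracted): ⌀15.9, A = 198.56 cm², x = 8.25 cm, Ī = 3137.3 cm⁴.
By symmetry the centroid is at mid-width, x̄ = 8.25 cm.
All pieces are centred on the vertical centroidal axis, so I = ΣĪ (holes subtracted) = 501.04 cm⁴.
Radius of gyration: k = √(I/A) = √(501.04 / 15.268) = 5.7285 cm.

k_y ≈ 5.73 cm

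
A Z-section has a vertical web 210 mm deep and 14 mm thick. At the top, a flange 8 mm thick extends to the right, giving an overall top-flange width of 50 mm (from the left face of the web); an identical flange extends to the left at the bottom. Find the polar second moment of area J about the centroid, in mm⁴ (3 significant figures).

Break the section into simple shapes (no overlaps), measuring from the bottom-left corner of the bounding box.
Web: 14 × 210, A = 2 940 mm², y = 105 mm, Ī = 10 804 500 mm⁴.
Top flange (beyond web): 36 × 8, A = 288 mm², y = 206 mm, Ī = 1 536 mm⁴.
Bottom flange (beyond web): 36 × 8, A = 288 mm², y = 4 mm, Ī = 1 536 mm⁴.
Centroid: ȳ = ΣA·y / ΣA = 105 mm.
Transfer each piece to the centroidal x-axis using Ī + A·d² with d = y − 105:
  web: d = 0 mm → contributes +10 804 500 mm⁴
  top flange (beyond web): d = 101 mm → contributes +2 939 424 mm⁴
  bottom flange (beyond web): d = -101 mm → contributes +2 939 424 mm⁴
Total I = 16 683 348 mm⁴.
For the y-axis: x̄ = 43 mm.
Repeating about the centroidal y-axis gives I_y = 470 228 mm⁴.
Polar second moment: J = I_x + I_y = 17 153 576 mm⁴.

J ≈ 1.72 × 10⁷ mm⁴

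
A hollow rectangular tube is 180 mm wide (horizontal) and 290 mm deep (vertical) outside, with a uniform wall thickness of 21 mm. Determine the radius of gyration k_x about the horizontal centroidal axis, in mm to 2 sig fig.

Treat the section as a set of non-overlapping primitives; coordinates are from the bounding-box lower-left.
Outer rectangle: 180 × 290, A = 52 200 mm², y = 145 mm, Ī = 365 835 000 mm⁴.
Inner void (subtracted): 138 × 248, A = 34 224 mm², y = 145 mm, Ī = 175 409 408 mm⁴.
By symmetry the centroid is at mid-height, ȳ = 145 mm.
All pieces are centred on the horizontal centroidal axis, so I = ΣĪ (holes subtracted) = 190 425 592 mm⁴.
Radius of gyration: k = √(I/A) = √(190 425 592 / 17 976) = 102.9 mm.

k_x ≈ 100 mm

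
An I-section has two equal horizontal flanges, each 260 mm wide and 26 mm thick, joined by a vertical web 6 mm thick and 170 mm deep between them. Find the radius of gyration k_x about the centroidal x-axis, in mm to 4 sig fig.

k_x ≈ 95.66 mm

Treat the section as a set of non-overlapping primitives; coordinates are from the bounding-box lower-left.
Bottom flange: 260 × 26, A = 6 760 mm², y = 13 mm, Ī = 380 813 mm⁴.
Web: 6 × 170, A = 1 020 mm², y = 111 mm, Ī = 2 456 500 mm⁴.
Top flange: 260 × 26, A = 6 760 mm², y = 209 mm, Ī = 380 813 mm⁴.
By symmetry the centroid is at mid-height, ȳ = 111 mm.
Transfer each piece to the centroidal x-axis using Ī + A·d² with d = y − 111:
  bottom flange: d = -98 mm → contributes +65 303 853 mm⁴
  web: d = 0 mm → contributes +2 456 500 mm⁴
  top flange: d = 98 mm → contributes +65 303 853 mm⁴
Total I = 133 064 207 mm⁴.
Radius of gyration: k = √(I/A) = √(133 064 207 / 14 540) = 95.664 mm.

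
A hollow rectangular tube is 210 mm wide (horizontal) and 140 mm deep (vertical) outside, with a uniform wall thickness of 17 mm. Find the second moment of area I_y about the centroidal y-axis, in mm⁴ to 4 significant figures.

Treat the section as a set of non-overlapping primitives; coordinates are from the bounding-box lower-left.
Outer rectangle: 210 × 140, A = 29 400 mm², x = 105 mm, Ī = 108 045 000 mm⁴.
Inner void (subtracted): 176 × 106, A = 18 656 mm², x = 105 mm, Ī = 48 157 355 mm⁴.
By symmetry the centroid is at mid-width, x̄ = 105 mm.
All pieces are centred on the centroidal y-axis, so I = ΣĪ (holes subtracted) = 59 887 645 mm⁴.

I_y ≈ 5.989 × 10⁷ mm⁴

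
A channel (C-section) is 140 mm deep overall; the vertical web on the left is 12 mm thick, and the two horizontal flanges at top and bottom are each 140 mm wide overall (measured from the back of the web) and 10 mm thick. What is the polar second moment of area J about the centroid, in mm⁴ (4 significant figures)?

J ≈ 2.207 × 10⁷ mm⁴

Treat the section as a set of non-overlapping primitives; coordinates are from the bounding-box lower-left.
Web: 12 × 140, A = 1 680 mm², y = 70 mm, Ī = 2 744 000 mm⁴.
Top flange (beyond web): 128 × 10, A = 1 280 mm², y = 135 mm, Ī = 10666.7 mm⁴.
Bottom flange (beyond web): 128 × 10, A = 1 280 mm², y = 5 mm, Ī = 10666.7 mm⁴.
By symmetry the centroid is at mid-height, ȳ = 70 mm.
Transfer each piece to the centroidal x-axis using Ī + A·d² with d = y − 70:
  web: d = 0 mm → contributes +2 744 000 mm⁴
  top flange (beyond web): d = 65 mm → contributes +5 418 667 mm⁴
  bottom flange (beyond web): d = -65 mm → contributes +5 418 667 mm⁴
Total I = 13 581 333 mm⁴.
For the y-axis: x̄ = 48.2642 mm.
Repeating about the centroidal y-axis gives I_y = 8 485 677 mm⁴.
Polar second moment: J = I_x + I_y = 22 067 011 mm⁴.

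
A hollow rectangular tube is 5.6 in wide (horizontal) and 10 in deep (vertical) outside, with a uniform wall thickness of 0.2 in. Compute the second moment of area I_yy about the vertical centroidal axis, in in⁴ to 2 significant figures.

Break the section into simple shapes (no overlaps), measuring from the bottom-left corner of the bounding box.
Outer rectangle: 5.6 × 10, A = 56 in², x = 2.8 in, Ī = 146.3 in⁴.
Inner void (subtracted): 5.2 × 9.6, A = 49.92 in², x = 2.8 in, Ī = 112.5 in⁴.
By symmetry the centroid is at mid-width, x̄ = 2.8 in.
All pieces are centred on the vertical centroidal axis, so I = ΣĪ (holes subtracted) = 33.86 in⁴.

I_yy ≈ 34 in⁴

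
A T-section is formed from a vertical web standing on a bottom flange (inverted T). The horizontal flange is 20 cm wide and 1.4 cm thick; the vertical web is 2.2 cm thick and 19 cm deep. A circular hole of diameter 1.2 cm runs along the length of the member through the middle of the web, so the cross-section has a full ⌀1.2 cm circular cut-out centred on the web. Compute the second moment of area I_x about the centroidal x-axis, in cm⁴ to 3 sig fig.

I_x ≈ 2990 cm⁴

Decompose the section into non-overlapping parts with the origin at the bottom-left of its bounding rectangle.
Flange: 20 × 1.4, A = 28 cm², y = 0.7 cm, Ī = 4.5733 cm⁴.
Web: 2.2 × 19, A = 41.8 cm², y = 10.9 cm, Ī = 1257.5 cm⁴.
Hole (subtracted): ⌀1.2, A = 1.131 cm², y = 10.9 cm, Ī = 0.10179 cm⁴.
Centroid: ȳ = ΣA·y / ΣA = 6.7409 cm.
Transfer each piece to the centroidal x-axis using Ī + A·d² with d = y − 6.7409:
  flange: d = -6.0409 cm → contributes +1026.4 cm⁴
  web: d = 4.1591 cm → contributes +1980.5 cm⁴
  hole: d = 4.1591 cm → contributes −19.665 cm⁴
Total I = 2987.2 cm⁴.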